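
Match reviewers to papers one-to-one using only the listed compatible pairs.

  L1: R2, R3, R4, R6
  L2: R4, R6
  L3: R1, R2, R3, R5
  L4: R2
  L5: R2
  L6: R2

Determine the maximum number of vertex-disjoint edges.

4

Unit-capacity flow: source→left, listed edges, right→sink; max matching = max flow.
Augmenting path L1→R2 (+1); matched 1.
Augmenting path L2→R4 (+1); matched 2.
Augmenting path L3→R1 (+1); matched 3.
Augmenting path L4→R2→L1→R3 (+1); matched 4.
No augmenting path remains; maximum matching = 4.
König certificate: {L1, L2, L3, R2} is a vertex cover of size 4 (every listed pair touches it), so no matching can be larger.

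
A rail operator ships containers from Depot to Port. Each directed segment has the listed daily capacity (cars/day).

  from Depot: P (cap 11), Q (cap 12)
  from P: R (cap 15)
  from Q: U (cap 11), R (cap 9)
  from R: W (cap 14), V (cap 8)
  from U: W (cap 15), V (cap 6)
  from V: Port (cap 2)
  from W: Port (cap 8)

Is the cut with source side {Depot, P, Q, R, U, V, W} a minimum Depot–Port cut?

Given cut capacity: 2 + 8 = 10.
Augment Depot→P→R→V→Port: bottleneck 2, flow now 2.
Augment Depot→P→R→W→Port: bottleneck 8, flow now 10.
No augmenting path remains; maximum flow = 10.
Cut capacity 10 equals the max flow, so it is a minimum cut.

Yes — it is a minimum cut (capacity 10).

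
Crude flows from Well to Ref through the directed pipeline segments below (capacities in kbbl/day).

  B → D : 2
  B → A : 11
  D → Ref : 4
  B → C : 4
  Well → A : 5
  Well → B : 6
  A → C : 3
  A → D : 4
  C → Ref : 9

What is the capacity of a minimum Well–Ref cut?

Augment Well→A→C→Ref: bottleneck 3, flow now 3.
Augment Well→A→D→Ref: bottleneck 2, flow now 5.
Augment Well→B→C→Ref: bottleneck 4, flow now 9.
Augment Well→B→D→Ref: bottleneck 2, flow now 11.
No augmenting path remains; maximum flow = 11.
By max-flow min-cut, the minimum cut capacity equals the max flow.
In the residual graph, reachable from Well: {Well}.
Min-cut edges: Well→A (5), Well→B (6); capacity 5 + 6 = 11.

11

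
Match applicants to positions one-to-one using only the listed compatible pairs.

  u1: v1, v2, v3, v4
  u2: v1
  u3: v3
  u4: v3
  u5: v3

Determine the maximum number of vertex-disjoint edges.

Unit-capacity flow: source→left, listed edges, right→sink; max matching = max flow.
Augmenting path u1→v1 (+1); matched 1.
Augmenting path u3→v3 (+1); matched 2.
Augmenting path u2→v1→u1→v2 (+1); matched 3.
No augmenting path remains; maximum matching = 3.
König certificate: {u1, u2, v3} is a vertex cover of size 3 (every listed pair touches it), so no matching can be larger.

3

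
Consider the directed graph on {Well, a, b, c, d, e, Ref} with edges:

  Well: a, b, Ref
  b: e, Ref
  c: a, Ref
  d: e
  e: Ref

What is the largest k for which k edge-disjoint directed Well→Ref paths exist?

Assign every edge capacity 1; by Menger, the answer equals the max flow.
Path Well→Ref (+1); total 1.
Path Well→b→Ref (+1); total 2.
No residual Well→Ref path; max flow = 2.
Certifying cut of size 2: {Well→Ref, Well→b}.

2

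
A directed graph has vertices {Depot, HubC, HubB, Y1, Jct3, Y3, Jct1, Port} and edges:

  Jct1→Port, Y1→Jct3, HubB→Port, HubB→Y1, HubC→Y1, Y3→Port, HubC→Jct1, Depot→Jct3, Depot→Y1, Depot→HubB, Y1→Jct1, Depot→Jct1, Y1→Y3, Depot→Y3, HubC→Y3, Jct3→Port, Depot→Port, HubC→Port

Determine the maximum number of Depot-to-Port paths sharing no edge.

Assign every edge capacity 1; by Menger, the answer equals the max flow.
Path Depot→Port (+1); total 1.
Path Depot→HubB→Port (+1); total 2.
Path Depot→Jct3→Port (+1); total 3.
Path Depot→Y3→Port (+1); total 4.
Path Depot→Jct1→Port (+1); total 5.
No residual Depot→Port path; max flow = 5.
Certifying cut of size 5: {Depot→HubB, Depot→Port, Jct1→Port, Jct3→Port, Y3→Port}.

5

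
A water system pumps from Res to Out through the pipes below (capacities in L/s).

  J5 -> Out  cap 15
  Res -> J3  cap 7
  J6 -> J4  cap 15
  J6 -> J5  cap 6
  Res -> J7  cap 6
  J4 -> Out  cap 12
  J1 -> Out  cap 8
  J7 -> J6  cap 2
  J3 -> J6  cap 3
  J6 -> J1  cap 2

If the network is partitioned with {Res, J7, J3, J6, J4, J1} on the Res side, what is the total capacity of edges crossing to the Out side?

26

Edges leaving {Res, J7, J3, J6, J4, J1}: J6→J5 (6), J4→Out (12), J1→Out (8).
Cut capacity = 6 + 12 + 8 = 26.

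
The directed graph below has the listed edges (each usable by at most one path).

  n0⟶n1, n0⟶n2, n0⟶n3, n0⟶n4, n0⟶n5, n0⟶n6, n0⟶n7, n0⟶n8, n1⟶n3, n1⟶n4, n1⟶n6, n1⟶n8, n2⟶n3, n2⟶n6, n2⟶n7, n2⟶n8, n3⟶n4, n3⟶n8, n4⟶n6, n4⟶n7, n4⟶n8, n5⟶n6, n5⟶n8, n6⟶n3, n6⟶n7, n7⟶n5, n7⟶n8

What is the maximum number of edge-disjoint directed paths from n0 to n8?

7

Assign every edge capacity 1; by Menger, the answer equals the max flow.
Path n0→n8 (+1); total 1.
Path n0→n1→n8 (+1); total 2.
Path n0→n2→n8 (+1); total 3.
Path n0→n3→n8 (+1); total 4.
Path n0→n4→n8 (+1); total 5.
Path n0→n5→n8 (+1); total 6.
Path n0→n7→n8 (+1); total 7.
No residual n0→n8 path; max flow = 7.
Certifying cut of size 7: {n0→n1, n0→n2, n0→n8, n3→n8, n4→n8, n5→n8, n7→n8}.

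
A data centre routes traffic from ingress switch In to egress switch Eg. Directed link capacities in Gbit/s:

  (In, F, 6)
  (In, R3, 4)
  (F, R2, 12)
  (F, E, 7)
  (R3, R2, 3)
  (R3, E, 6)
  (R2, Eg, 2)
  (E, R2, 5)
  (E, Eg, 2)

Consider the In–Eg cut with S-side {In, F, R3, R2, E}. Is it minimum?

Yes — it is a minimum cut (capacity 4).

Given cut capacity: 2 + 2 = 4.
Augment In→F→R2→Eg: bottleneck 2, flow now 2.
Augment In→F→E→Eg: bottleneck 2, flow now 4.
No augmenting path remains; maximum flow = 4.
Cut capacity 4 equals the max flow, so it is a minimum cut.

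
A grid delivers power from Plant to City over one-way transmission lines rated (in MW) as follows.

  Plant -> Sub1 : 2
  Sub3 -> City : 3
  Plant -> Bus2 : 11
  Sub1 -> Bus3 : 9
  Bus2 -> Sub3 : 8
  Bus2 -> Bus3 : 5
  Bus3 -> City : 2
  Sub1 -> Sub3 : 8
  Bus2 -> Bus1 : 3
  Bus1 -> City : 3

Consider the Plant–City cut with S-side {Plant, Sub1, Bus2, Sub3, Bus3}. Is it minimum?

Yes — it is a minimum cut (capacity 8).

Given cut capacity: 3 + 3 + 2 = 8.
Augment Plant→Sub1→Sub3→City: bottleneck 2, flow now 2.
Augment Plant→Bus2→Sub3→City: bottleneck 1, flow now 3.
Augment Plant→Bus2→Bus3→City: bottleneck 2, flow now 5.
Augment Plant→Bus2→Bus1→City: bottleneck 3, flow now 8.
No augmenting path remains; maximum flow = 8.
Cut capacity 8 equals the max flow, so it is a minimum cut.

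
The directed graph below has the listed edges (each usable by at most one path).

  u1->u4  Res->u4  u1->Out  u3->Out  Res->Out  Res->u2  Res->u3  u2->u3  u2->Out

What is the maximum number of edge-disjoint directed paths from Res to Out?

Assign every edge capacity 1; by Menger, the answer equals the max flow.
Path Res→Out (+1); total 1.
Path Res→u2→Out (+1); total 2.
Path Res→u3→Out (+1); total 3.
No residual Res→Out path; max flow = 3.
Certifying cut of size 3: {Res→Out, Res→u2, Res→u3}.

3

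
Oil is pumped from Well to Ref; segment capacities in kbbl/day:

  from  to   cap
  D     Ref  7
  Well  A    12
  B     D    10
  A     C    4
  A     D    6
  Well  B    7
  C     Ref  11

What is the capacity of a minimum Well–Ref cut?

Augment Well→A→C→Ref: bottleneck 4, flow now 4.
Augment Well→A→D→Ref: bottleneck 6, flow now 10.
Augment Well→B→D→Ref: bottleneck 1, flow now 11.
No augmenting path remains; maximum flow = 11.
By max-flow min-cut, the minimum cut capacity equals the max flow.
In the residual graph, reachable from Well: {Well, A, B, D}.
Min-cut edges: A→C (4), D→Ref (7); capacity 4 + 7 = 11.

11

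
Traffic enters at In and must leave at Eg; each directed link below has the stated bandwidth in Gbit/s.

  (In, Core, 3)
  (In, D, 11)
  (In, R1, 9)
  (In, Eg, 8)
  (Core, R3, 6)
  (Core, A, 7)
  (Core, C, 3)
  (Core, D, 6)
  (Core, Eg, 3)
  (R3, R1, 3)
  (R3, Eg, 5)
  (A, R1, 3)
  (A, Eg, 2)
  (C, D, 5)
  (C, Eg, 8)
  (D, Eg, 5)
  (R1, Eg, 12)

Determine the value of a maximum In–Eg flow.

Augment In→Eg: bottleneck 8, flow now 8.
Augment In→Core→Eg: bottleneck 3, flow now 11.
Augment In→D→Eg: bottleneck 5, flow now 16.
Augment In→R1→Eg: bottleneck 9, flow now 25.
No augmenting path remains; maximum flow = 25.
In the residual graph, reachable from In: {In, D}.
Min-cut edges: In→Core (3), In→R1 (9), In→Eg (8), D→Eg (5); capacity 3 + 9 + 8 + 5 = 25.
This cut is saturated, so no flow can exceed 25.

25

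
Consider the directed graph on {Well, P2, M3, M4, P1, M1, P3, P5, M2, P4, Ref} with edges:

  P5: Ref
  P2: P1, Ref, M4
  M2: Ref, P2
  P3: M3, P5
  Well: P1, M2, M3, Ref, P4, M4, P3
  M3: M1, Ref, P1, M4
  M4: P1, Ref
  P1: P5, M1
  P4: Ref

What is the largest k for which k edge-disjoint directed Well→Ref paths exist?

6

Assign every edge capacity 1; by Menger, the answer equals the max flow.
Path Well→Ref (+1); total 1.
Path Well→M3→Ref (+1); total 2.
Path Well→M4→Ref (+1); total 3.
Path Well→M2→Ref (+1); total 4.
Path Well→P4→Ref (+1); total 5.
Path Well→P1→P5→Ref (+1); total 6.
No residual Well→Ref path; max flow = 6.
Certifying cut of size 6: {M3→Ref, M4→Ref, P5→Ref, Well→M2, Well→P4, Well→Ref}.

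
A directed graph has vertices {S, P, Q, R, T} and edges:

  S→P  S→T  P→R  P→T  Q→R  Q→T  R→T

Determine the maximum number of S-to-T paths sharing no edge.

2

Assign every edge capacity 1; by Menger, the answer equals the max flow.
Path S→T (+1); total 1.
Path S→P→T (+1); total 2.
No residual S→T path; max flow = 2.
Certifying cut of size 2: {S→P, S→T}.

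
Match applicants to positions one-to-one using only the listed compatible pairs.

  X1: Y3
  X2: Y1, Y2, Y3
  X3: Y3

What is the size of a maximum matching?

2

Unit-capacity flow: source→left, listed edges, right→sink; max matching = max flow.
Augmenting path X1→Y3 (+1); matched 1.
Augmenting path X2→Y1 (+1); matched 2.
No augmenting path remains; maximum matching = 2.
König certificate: {X2, Y3} is a vertex cover of size 2 (every listed pair touches it), so no matching can be larger.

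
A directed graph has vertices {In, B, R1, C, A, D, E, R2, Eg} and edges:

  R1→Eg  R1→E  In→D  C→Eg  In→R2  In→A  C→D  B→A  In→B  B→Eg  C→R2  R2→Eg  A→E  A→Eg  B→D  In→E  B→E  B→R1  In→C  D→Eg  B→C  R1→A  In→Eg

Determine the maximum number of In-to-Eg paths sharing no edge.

6

Assign every edge capacity 1; by Menger, the answer equals the max flow.
Path In→Eg (+1); total 1.
Path In→B→Eg (+1); total 2.
Path In→C→Eg (+1); total 3.
Path In→A→Eg (+1); total 4.
Path In→D→Eg (+1); total 5.
Path In→R2→Eg (+1); total 6.
No residual In→Eg path; max flow = 6.
Certifying cut of size 6: {In→A, In→B, In→C, In→D, In→Eg, In→R2}.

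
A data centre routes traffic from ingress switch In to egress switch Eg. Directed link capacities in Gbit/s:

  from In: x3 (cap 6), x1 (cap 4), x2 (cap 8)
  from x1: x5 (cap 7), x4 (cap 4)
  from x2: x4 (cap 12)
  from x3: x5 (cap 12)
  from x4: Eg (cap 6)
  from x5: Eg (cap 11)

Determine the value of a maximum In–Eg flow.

Augment In→x1→x4→Eg: bottleneck 4, flow now 4.
Augment In→x2→x4→Eg: bottleneck 2, flow now 6.
Augment In→x3→x5→Eg: bottleneck 6, flow now 12.
Augment In→x2→x4→x1→x5→Eg: bottleneck 4, flow now 16. (uses reverse residual edge)
No augmenting path remains; maximum flow = 16.
In the residual graph, reachable from In: {In, x2, x4}.
Min-cut edges: In→x1 (4), In→x3 (6), x4→Eg (6); capacity 4 + 6 + 6 = 16.
This cut is saturated, so no flow can exceed 16.

16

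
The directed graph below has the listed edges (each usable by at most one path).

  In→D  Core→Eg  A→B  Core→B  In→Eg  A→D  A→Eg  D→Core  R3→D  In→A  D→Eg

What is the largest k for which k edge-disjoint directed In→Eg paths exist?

Assign every edge capacity 1; by Menger, the answer equals the max flow.
Path In→Eg (+1); total 1.
Path In→A→Eg (+1); total 2.
Path In→D→Eg (+1); total 3.
No residual In→Eg path; max flow = 3.
Certifying cut of size 3: {In→A, In→D, In→Eg}.

3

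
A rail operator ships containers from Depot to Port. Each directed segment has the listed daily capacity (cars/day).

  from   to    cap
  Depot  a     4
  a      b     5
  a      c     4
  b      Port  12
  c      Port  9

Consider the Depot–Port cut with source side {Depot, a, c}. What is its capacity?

14

Edges leaving {Depot, a, c}: a→b (5), c→Port (9).
Cut capacity = 5 + 9 = 14.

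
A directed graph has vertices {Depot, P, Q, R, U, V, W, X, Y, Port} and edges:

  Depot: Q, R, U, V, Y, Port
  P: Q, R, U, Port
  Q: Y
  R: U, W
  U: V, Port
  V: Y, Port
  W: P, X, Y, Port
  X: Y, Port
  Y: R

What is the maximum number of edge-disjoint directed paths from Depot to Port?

Assign every edge capacity 1; by Menger, the answer equals the max flow.
Path Depot→Port (+1); total 1.
Path Depot→U→Port (+1); total 2.
Path Depot→V→Port (+1); total 3.
Path Depot→R→W→Port (+1); total 4.
No residual Depot→Port path; max flow = 4.
Certifying cut of size 4: {Depot→Port, R→W, U→Port, V→Port}.

4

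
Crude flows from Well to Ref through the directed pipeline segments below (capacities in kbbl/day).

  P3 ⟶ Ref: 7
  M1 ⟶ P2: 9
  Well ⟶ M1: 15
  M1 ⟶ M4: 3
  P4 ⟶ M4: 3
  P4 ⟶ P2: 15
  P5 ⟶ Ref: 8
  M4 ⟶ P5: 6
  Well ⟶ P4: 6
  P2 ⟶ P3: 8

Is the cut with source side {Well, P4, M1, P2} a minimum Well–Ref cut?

No — its capacity is 14, but the minimum cut has capacity 13.

Given cut capacity: 3 + 3 + 8 = 14.
Augment Well→P4→M4→P5→Ref: bottleneck 3, flow now 3.
Augment Well→P4→P2→P3→Ref: bottleneck 3, flow now 6.
Augment Well→M1→M4→P5→Ref: bottleneck 3, flow now 9.
Augment Well→M1→P2→P3→Ref: bottleneck 4, flow now 13.
No augmenting path remains; maximum flow = 13.
In the residual graph, reachable from Well: {Well, P4, M1, P2, P3}.
Min-cut edges: P4→M4 (3), M1→M4 (3), P3→Ref (7); capacity 3 + 3 + 7 = 13.
Cut capacity 14 exceeds the max flow 13, so it is not minimum.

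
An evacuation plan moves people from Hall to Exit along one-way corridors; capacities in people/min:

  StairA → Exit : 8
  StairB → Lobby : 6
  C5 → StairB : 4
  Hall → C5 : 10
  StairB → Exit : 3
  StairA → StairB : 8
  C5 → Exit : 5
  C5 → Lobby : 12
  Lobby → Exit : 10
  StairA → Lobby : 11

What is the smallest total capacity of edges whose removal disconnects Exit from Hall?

Augment Hall→C5→Exit: bottleneck 5, flow now 5.
Augment Hall→C5→StairB→Exit: bottleneck 3, flow now 8.
Augment Hall→C5→Lobby→Exit: bottleneck 2, flow now 10.
No augmenting path remains; maximum flow = 10.
By max-flow min-cut, the minimum cut capacity equals the max flow.
In the residual graph, reachable from Hall: {Hall}.
Min-cut edges: Hall→C5 (10); capacity 10 = 10.

10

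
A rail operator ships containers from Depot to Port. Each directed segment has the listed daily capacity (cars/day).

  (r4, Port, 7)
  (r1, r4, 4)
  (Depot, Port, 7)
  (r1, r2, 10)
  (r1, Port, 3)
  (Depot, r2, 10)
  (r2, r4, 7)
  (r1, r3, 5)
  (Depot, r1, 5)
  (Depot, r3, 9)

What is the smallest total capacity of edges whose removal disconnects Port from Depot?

Augment Depot→Port: bottleneck 7, flow now 7.
Augment Depot→r1→Port: bottleneck 3, flow now 10.
Augment Depot→r1→r4→Port: bottleneck 2, flow now 12.
Augment Depot→r2→r4→Port: bottleneck 5, flow now 17.
No augmenting path remains; maximum flow = 17.
By max-flow min-cut, the minimum cut capacity equals the max flow.
In the residual graph, reachable from Depot: {Depot, r1, r2, r3, r4}.
Min-cut edges: Depot→Port (7), r1→Port (3), r4→Port (7); capacity 7 + 3 + 7 = 17.

17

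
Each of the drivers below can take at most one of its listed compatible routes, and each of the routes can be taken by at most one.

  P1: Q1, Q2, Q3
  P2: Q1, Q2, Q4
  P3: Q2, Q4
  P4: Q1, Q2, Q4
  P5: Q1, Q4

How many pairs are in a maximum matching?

Unit-capacity flow: source→left, listed edges, right→sink; max matching = max flow.
Augmenting path P1→Q1 (+1); matched 1.
Augmenting path P2→Q2 (+1); matched 2.
Augmenting path P3→Q4 (+1); matched 3.
Augmenting path P4→Q1→P1→Q3 (+1); matched 4.
No augmenting path remains; maximum matching = 4.
König certificate: {P1, Q1, Q2, Q4} is a vertex cover of size 4 (every listed pair touches it), so no matching can be larger.

4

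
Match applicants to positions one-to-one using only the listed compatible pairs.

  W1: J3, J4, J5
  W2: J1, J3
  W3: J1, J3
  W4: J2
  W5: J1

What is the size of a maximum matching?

4

Unit-capacity flow: source→left, listed edges, right→sink; max matching = max flow.
Augmenting path W1→J3 (+1); matched 1.
Augmenting path W2→J1 (+1); matched 2.
Augmenting path W4→J2 (+1); matched 3.
Augmenting path W3→J3→W1→J4 (+1); matched 4.
No augmenting path remains; maximum matching = 4.
König certificate: {W1, W4, J1, J3} is a vertex cover of size 4 (every listed pair touches it), so no matching can be larger.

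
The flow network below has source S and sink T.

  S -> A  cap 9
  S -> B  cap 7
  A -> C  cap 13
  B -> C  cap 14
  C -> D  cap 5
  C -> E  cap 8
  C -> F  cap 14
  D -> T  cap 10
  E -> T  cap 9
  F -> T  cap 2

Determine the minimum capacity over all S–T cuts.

Augment S→A→C→D→T: bottleneck 5, flow now 5.
Augment S→A→C→E→T: bottleneck 4, flow now 9.
Augment S→B→C→E→T: bottleneck 4, flow now 13.
Augment S→B→C→F→T: bottleneck 2, flow now 15.
No augmenting path remains; maximum flow = 15.
By max-flow min-cut, the minimum cut capacity equals the max flow.
In the residual graph, reachable from S: {S, A, B, C, F}.
Min-cut edges: C→D (5), C→E (8), F→T (2); capacity 5 + 8 + 2 = 15.

15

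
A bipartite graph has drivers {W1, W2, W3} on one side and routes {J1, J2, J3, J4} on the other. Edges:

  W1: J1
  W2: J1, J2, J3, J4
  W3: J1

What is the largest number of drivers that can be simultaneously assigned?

2

Unit-capacity flow: source→left, listed edges, right→sink; max matching = max flow.
Augmenting path W1→J1 (+1); matched 1.
Augmenting path W2→J2 (+1); matched 2.
No augmenting path remains; maximum matching = 2.
König certificate: {W2, J1} is a vertex cover of size 2 (every listed pair touches it), so no matching can be larger.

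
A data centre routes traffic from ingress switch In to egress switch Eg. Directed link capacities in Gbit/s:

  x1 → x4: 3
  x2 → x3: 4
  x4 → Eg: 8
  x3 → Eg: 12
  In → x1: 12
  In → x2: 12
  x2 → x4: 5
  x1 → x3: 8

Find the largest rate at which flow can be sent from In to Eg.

Augment In→x1→x3→Eg: bottleneck 8, flow now 8.
Augment In→x1→x4→Eg: bottleneck 3, flow now 11.
Augment In→x2→x3→Eg: bottleneck 4, flow now 15.
Augment In→x2→x4→Eg: bottleneck 5, flow now 20.
No augmenting path remains; maximum flow = 20.
In the residual graph, reachable from In: {In, x1, x2}.
Min-cut edges: x1→x3 (8), x1→x4 (3), x2→x3 (4), x2→x4 (5); capacity 8 + 3 + 4 + 5 = 20.
This cut is saturated, so no flow can exceed 20.

20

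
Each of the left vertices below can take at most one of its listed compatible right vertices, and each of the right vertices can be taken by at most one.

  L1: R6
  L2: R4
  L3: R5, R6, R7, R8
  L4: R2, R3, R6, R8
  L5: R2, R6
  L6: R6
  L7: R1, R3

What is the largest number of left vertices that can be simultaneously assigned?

Unit-capacity flow: source→left, listed edges, right→sink; max matching = max flow.
Augmenting path L1→R6 (+1); matched 1.
Augmenting path L2→R4 (+1); matched 2.
Augmenting path L3→R5 (+1); matched 3.
Augmenting path L4→R2 (+1); matched 4.
Augmenting path L7→R1 (+1); matched 5.
Augmenting path L5→R2→L4→R3 (+1); matched 6.
No augmenting path remains; maximum matching = 6.
König certificate: {L2, L3, L4, L5, L7, R6} is a vertex cover of size 6 (every listed pair touches it), so no matching can be larger.

6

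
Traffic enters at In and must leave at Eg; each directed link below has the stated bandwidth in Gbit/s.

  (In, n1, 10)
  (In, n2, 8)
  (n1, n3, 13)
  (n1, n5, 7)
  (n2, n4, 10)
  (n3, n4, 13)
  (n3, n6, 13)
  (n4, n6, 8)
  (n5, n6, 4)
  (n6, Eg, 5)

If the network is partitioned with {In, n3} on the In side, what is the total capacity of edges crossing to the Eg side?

44

Edges leaving {In, n3}: In→n1 (10), In→n2 (8), n3→n4 (13), n3→n6 (13).
Cut capacity = 10 + 8 + 13 + 13 = 44.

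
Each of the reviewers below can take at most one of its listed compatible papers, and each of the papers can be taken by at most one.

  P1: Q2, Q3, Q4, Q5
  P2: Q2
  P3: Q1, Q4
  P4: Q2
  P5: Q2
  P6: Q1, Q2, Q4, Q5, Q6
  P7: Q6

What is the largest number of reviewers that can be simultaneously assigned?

Unit-capacity flow: source→left, listed edges, right→sink; max matching = max flow.
Augmenting path P1→Q2 (+1); matched 1.
Augmenting path P3→Q1 (+1); matched 2.
Augmenting path P6→Q4 (+1); matched 3.
Augmenting path P7→Q6 (+1); matched 4.
Augmenting path P2→Q2→P1→Q3 (+1); matched 5.
No augmenting path remains; maximum matching = 5.
König certificate: {P1, P3, P6, P7, Q2} is a vertex cover of size 5 (every listed pair touches it), so no matching can be larger.

5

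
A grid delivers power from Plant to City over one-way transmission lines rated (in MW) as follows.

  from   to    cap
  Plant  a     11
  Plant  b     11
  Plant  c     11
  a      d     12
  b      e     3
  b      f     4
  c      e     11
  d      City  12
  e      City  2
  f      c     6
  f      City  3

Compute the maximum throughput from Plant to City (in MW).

16

Augment Plant→a→d→City: bottleneck 11, flow now 11.
Augment Plant→b→e→City: bottleneck 2, flow now 13.
Augment Plant→b→f→City: bottleneck 3, flow now 16.
No augmenting path remains; maximum flow = 16.
In the residual graph, reachable from Plant: {Plant, b, c, e, f}.
Min-cut edges: Plant→a (11), e→City (2), f→City (3); capacity 11 + 2 + 3 = 16.
This cut is saturated, so no flow can exceed 16.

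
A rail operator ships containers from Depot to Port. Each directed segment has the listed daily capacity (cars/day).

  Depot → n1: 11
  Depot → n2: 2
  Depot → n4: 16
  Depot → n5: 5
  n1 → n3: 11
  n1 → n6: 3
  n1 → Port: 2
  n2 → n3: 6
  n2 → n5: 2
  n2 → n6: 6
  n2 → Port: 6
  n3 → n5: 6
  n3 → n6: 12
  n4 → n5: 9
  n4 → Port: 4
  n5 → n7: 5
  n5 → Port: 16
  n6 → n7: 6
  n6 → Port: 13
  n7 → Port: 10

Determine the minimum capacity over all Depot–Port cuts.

Augment Depot→n1→Port: bottleneck 2, flow now 2.
Augment Depot→n2→Port: bottleneck 2, flow now 4.
Augment Depot→n4→Port: bottleneck 4, flow now 8.
Augment Depot→n5→Port: bottleneck 5, flow now 13.
Augment Depot→n1→n6→Port: bottleneck 3, flow now 16.
Augment Depot→n4→n5→Port: bottleneck 9, flow now 25.
Augment Depot→n1→n3→n5→Port: bottleneck 2, flow now 27.
Augment Depot→n1→n3→n6→Port: bottleneck 4, flow now 31.
No augmenting path remains; maximum flow = 31.
By max-flow min-cut, the minimum cut capacity equals the max flow.
In the residual graph, reachable from Depot: {Depot, n4}.
Min-cut edges: Depot→n1 (11), Depot→n2 (2), Depot→n5 (5), n4→n5 (9), n4→Port (4); capacity 11 + 2 + 5 + 9 + 4 = 31.

31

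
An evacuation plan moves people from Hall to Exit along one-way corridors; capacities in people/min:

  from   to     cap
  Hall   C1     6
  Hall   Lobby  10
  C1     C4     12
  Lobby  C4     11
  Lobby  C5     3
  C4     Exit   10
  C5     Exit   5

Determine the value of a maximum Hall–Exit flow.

Augment Hall→C1→C4→Exit: bottleneck 6, flow now 6.
Augment Hall→Lobby→C4→Exit: bottleneck 4, flow now 10.
Augment Hall→Lobby→C5→Exit: bottleneck 3, flow now 13.
No augmenting path remains; maximum flow = 13.
In the residual graph, reachable from Hall: {Hall, C1, Lobby, C4}.
Min-cut edges: Lobby→C5 (3), C4→Exit (10); capacity 3 + 10 = 13.
This cut is saturated, so no flow can exceed 13.

13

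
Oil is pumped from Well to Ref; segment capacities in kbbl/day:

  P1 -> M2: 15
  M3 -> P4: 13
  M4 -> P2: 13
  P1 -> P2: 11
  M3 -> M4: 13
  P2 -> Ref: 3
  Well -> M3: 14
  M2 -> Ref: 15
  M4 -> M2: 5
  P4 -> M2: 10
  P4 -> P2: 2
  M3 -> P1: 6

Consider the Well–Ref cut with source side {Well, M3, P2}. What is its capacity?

Edges leaving {Well, M3, P2}: M3→P1 (6), M3→P4 (13), M3→M4 (13), P2→Ref (3).
Cut capacity = 6 + 13 + 13 + 3 = 35.

35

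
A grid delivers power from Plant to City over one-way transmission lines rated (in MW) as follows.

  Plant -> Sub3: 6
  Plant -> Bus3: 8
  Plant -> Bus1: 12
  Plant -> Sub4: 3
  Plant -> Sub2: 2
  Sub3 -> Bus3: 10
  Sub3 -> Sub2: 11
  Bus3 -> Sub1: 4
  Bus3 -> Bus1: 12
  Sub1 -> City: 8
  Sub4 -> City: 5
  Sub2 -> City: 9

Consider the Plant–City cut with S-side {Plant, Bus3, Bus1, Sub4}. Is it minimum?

Given cut capacity: 6 + 2 + 4 + 5 = 17.
Augment Plant→Sub4→City: bottleneck 3, flow now 3.
Augment Plant→Sub2→City: bottleneck 2, flow now 5.
Augment Plant→Sub3→Sub2→City: bottleneck 6, flow now 11.
Augment Plant→Bus3→Sub1→City: bottleneck 4, flow now 15.
No augmenting path remains; maximum flow = 15.
In the residual graph, reachable from Plant: {Plant, Bus3, Bus1}.
Min-cut edges: Plant→Sub3 (6), Plant→Sub4 (3), Plant→Sub2 (2), Bus3→Sub1 (4); capacity 6 + 3 + 2 + 4 = 15.
Cut capacity 17 exceeds the max flow 15, so it is not minimum.

No — its capacity is 17, but the minimum cut has capacity 15.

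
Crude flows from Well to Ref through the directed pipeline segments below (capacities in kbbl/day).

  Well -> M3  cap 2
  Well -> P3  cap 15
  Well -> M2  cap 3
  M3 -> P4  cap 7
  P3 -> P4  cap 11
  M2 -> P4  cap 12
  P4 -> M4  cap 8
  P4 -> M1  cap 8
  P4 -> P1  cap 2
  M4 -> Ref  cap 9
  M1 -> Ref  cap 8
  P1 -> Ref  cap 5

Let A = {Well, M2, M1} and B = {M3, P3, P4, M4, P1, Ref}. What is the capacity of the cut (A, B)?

Edges leaving {Well, M2, M1}: Well→M3 (2), Well→P3 (15), M2→P4 (12), M1→Ref (8).
Cut capacity = 2 + 15 + 12 + 8 = 37.

37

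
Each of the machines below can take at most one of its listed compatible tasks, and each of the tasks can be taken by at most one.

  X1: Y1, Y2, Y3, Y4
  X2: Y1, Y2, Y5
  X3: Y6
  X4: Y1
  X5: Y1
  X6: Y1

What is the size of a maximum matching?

4

Unit-capacity flow: source→left, listed edges, right→sink; max matching = max flow.
Augmenting path X1→Y1 (+1); matched 1.
Augmenting path X2→Y2 (+1); matched 2.
Augmenting path X3→Y6 (+1); matched 3.
Augmenting path X4→Y1→X1→Y3 (+1); matched 4.
No augmenting path remains; maximum matching = 4.
König certificate: {X1, X2, X3, Y1} is a vertex cover of size 4 (every listed pair touches it), so no matching can be larger.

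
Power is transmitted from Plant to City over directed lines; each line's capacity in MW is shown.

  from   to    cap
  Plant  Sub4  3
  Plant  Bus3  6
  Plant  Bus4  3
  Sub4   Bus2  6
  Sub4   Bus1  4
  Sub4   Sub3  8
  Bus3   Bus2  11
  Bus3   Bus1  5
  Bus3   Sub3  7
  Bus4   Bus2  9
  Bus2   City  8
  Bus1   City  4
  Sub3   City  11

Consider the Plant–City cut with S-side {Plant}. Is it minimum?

Yes — it is a minimum cut (capacity 12).

Given cut capacity: 3 + 6 + 3 = 12.
Augment Plant→Sub4→Bus2→City: bottleneck 3, flow now 3.
Augment Plant→Bus3→Bus2→City: bottleneck 5, flow now 8.
Augment Plant→Bus3→Bus1→City: bottleneck 1, flow now 9.
Augment Plant→Bus4→Bus2→Sub4→Bus1→City: bottleneck 3, flow now 12. (uses reverse residual edge)
No augmenting path remains; maximum flow = 12.
Cut capacity 12 equals the max flow, so it is a minimum cut.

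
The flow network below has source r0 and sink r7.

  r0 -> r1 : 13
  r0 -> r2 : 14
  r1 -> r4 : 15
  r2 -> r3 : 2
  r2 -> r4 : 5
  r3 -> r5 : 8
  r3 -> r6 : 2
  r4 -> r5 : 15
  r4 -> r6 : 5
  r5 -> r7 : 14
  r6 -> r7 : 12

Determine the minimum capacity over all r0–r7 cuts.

20

Augment r0→r1→r4→r5→r7: bottleneck 13, flow now 13.
Augment r0→r2→r3→r5→r7: bottleneck 1, flow now 14.
Augment r0→r2→r3→r6→r7: bottleneck 1, flow now 15.
Augment r0→r2→r4→r6→r7: bottleneck 5, flow now 20.
No augmenting path remains; maximum flow = 20.
By max-flow min-cut, the minimum cut capacity equals the max flow.
In the residual graph, reachable from r0: {r0, r2}.
Min-cut edges: r0→r1 (13), r2→r3 (2), r2→r4 (5); capacity 13 + 2 + 5 = 20.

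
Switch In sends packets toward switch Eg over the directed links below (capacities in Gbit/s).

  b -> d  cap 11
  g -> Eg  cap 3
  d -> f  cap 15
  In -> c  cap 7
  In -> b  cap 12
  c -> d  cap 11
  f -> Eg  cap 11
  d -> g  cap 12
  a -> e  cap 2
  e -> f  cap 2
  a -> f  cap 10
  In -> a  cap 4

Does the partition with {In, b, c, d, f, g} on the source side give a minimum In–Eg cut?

No — its capacity is 18, but the minimum cut has capacity 14.

Given cut capacity: 4 + 11 + 3 = 18.
Augment In→a→f→Eg: bottleneck 4, flow now 4.
Augment In→b→d→f→Eg: bottleneck 7, flow now 11.
Augment In→b→d→g→Eg: bottleneck 3, flow now 14.
No augmenting path remains; maximum flow = 14.
In the residual graph, reachable from In: {In, a, b, c, d, e, f, g}.
Min-cut edges: f→Eg (11), g→Eg (3); capacity 11 + 3 = 14.
Cut capacity 18 exceeds the max flow 14, so it is not minimum.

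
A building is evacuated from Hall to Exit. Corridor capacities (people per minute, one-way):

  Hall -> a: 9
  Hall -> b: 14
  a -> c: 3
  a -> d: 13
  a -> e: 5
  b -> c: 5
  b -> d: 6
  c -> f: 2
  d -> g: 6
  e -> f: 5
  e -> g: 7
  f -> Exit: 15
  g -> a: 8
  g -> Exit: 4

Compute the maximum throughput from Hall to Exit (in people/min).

Augment Hall→a→c→f→Exit: bottleneck 2, flow now 2.
Augment Hall→a→d→g→Exit: bottleneck 4, flow now 6.
Augment Hall→a→e→f→Exit: bottleneck 3, flow now 9.
Augment Hall→b→c→a→e→f→Exit: bottleneck 2, flow now 11. (uses reverse residual edge)
No augmenting path remains; maximum flow = 11.
In the residual graph, reachable from Hall: {Hall, a, b, c, d, g}.
Min-cut edges: a→e (5), c→f (2), g→Exit (4); capacity 5 + 2 + 4 = 11.
This cut is saturated, so no flow can exceed 11.

11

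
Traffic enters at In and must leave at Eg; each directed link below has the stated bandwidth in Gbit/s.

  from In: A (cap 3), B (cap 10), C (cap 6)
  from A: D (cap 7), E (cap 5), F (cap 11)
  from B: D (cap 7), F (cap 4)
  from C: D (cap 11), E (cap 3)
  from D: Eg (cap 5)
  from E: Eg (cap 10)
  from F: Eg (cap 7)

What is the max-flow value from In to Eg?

15

Augment In→A→D→Eg: bottleneck 3, flow now 3.
Augment In→B→D→Eg: bottleneck 2, flow now 5.
Augment In→B→F→Eg: bottleneck 4, flow now 9.
Augment In→C→E→Eg: bottleneck 3, flow now 12.
Augment In→B→D→A→E→Eg: bottleneck 3, flow now 15. (uses reverse residual edge)
No augmenting path remains; maximum flow = 15.
In the residual graph, reachable from In: {In, B, C, D}.
Min-cut edges: In→A (3), B→F (4), C→E (3), D→Eg (5); capacity 3 + 4 + 3 + 5 = 15.
This cut is saturated, so no flow can exceed 15.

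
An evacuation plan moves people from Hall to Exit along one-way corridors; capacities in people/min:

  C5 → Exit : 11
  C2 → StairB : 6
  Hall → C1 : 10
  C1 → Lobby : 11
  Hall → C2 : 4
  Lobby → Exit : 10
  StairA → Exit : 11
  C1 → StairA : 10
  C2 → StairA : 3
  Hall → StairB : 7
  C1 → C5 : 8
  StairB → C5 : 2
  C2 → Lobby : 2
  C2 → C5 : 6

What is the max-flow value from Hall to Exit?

16

Augment Hall→C1→Lobby→Exit: bottleneck 10, flow now 10.
Augment Hall→StairB→C5→Exit: bottleneck 2, flow now 12.
Augment Hall→C2→StairA→Exit: bottleneck 3, flow now 15.
Augment Hall→C2→C5→Exit: bottleneck 1, flow now 16.
No augmenting path remains; maximum flow = 16.
In the residual graph, reachable from Hall: {Hall, StairB}.
Min-cut edges: Hall→C1 (10), Hall→C2 (4), StairB→C5 (2); capacity 10 + 4 + 2 = 16.
This cut is saturated, so no flow can exceed 16.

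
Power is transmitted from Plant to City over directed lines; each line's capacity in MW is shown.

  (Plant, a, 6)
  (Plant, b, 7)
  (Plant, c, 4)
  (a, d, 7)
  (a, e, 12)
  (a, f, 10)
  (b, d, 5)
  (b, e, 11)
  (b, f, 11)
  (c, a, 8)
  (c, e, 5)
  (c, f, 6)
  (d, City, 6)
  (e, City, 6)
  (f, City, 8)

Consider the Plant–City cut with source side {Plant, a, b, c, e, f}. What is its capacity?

Edges leaving {Plant, a, b, c, e, f}: a→d (7), b→d (5), e→City (6), f→City (8).
Cut capacity = 7 + 5 + 6 + 8 = 26.

26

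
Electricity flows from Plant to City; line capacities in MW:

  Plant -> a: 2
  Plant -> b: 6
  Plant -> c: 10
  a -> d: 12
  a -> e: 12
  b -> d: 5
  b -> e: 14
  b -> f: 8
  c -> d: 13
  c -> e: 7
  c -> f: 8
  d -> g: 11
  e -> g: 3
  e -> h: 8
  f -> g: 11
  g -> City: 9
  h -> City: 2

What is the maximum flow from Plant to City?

Augment Plant→a→d→g→City: bottleneck 2, flow now 2.
Augment Plant→b→d→g→City: bottleneck 5, flow now 7.
Augment Plant→b→e→g→City: bottleneck 1, flow now 8.
Augment Plant→c→d→g→City: bottleneck 1, flow now 9.
Augment Plant→c→e→h→City: bottleneck 2, flow now 11.
No augmenting path remains; maximum flow = 11.
In the residual graph, reachable from Plant: {Plant, a, b, c, d, e, f, g, h}.
Min-cut edges: g→City (9), h→City (2); capacity 9 + 2 = 11.
This cut is saturated, so no flow can exceed 11.

11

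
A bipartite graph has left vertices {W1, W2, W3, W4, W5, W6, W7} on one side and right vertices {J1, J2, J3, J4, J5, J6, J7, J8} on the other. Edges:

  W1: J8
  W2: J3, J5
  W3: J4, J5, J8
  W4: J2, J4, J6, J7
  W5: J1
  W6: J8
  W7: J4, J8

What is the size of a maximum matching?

Unit-capacity flow: source→left, listed edges, right→sink; max matching = max flow.
Augmenting path W1→J8 (+1); matched 1.
Augmenting path W2→J3 (+1); matched 2.
Augmenting path W3→J4 (+1); matched 3.
Augmenting path W4→J2 (+1); matched 4.
Augmenting path W5→J1 (+1); matched 5.
Augmenting path W7→J4→W3→J5 (+1); matched 6.
No augmenting path remains; maximum matching = 6.
König certificate: {W2, W3, W4, W5, W7, J8} is a vertex cover of size 6 (every listed pair touches it), so no matching can be larger.

6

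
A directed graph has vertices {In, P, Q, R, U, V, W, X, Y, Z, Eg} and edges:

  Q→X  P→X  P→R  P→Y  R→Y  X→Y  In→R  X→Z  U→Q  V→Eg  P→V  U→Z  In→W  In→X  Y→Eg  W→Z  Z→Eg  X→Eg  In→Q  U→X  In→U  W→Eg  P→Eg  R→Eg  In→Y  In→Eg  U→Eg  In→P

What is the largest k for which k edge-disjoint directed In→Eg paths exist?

Assign every edge capacity 1; by Menger, the answer equals the max flow.
Path In→Eg (+1); total 1.
Path In→P→Eg (+1); total 2.
Path In→R→Eg (+1); total 3.
Path In→U→Eg (+1); total 4.
Path In→W→Eg (+1); total 5.
Path In→X→Eg (+1); total 6.
Path In→Y→Eg (+1); total 7.
Path In→Q→X→Z→Eg (+1); total 8.
No residual In→Eg path; max flow = 8.
Certifying cut of size 8: {In→Eg, In→P, In→Q, In→R, In→U, In→W, In→X, In→Y}.

8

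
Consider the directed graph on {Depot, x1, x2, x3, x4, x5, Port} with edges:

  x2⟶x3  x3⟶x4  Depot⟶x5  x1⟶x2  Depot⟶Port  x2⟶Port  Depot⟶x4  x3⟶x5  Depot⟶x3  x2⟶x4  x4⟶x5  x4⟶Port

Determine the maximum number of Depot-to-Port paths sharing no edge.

Assign every edge capacity 1; by Menger, the answer equals the max flow.
Path Depot→Port (+1); total 1.
Path Depot→x4→Port (+1); total 2.
No residual Depot→Port path; max flow = 2.
Certifying cut of size 2: {Depot→Port, x4→Port}.

2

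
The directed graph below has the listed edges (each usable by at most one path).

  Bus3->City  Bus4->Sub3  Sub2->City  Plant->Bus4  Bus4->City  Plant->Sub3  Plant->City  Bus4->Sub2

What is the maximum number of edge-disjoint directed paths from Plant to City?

Assign every edge capacity 1; by Menger, the answer equals the max flow.
Path Plant→City (+1); total 1.
Path Plant→Bus4→City (+1); total 2.
No residual Plant→City path; max flow = 2.
Certifying cut of size 2: {Plant→Bus4, Plant→City}.

2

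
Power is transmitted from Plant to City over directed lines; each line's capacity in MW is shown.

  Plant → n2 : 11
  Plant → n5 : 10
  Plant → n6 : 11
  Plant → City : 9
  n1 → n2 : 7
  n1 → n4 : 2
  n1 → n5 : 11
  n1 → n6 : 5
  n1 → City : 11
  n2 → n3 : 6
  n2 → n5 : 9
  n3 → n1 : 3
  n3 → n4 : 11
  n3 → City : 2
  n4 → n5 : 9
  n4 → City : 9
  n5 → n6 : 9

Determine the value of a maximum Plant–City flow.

15

Augment Plant→City: bottleneck 9, flow now 9.
Augment Plant→n2→n3→City: bottleneck 2, flow now 11.
Augment Plant→n2→n3→n1→City: bottleneck 3, flow now 14.
Augment Plant→n2→n3→n4→City: bottleneck 1, flow now 15.
No augmenting path remains; maximum flow = 15.
In the residual graph, reachable from Plant: {Plant, n2, n5, n6}.
Min-cut edges: Plant→City (9), n2→n3 (6); capacity 9 + 6 = 15.
This cut is saturated, so no flow can exceed 15.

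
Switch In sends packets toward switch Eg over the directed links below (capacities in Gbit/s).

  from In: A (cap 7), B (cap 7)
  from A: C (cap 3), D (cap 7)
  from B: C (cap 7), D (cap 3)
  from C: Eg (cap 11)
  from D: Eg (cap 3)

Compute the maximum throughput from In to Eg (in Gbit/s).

Augment In→A→C→Eg: bottleneck 3, flow now 3.
Augment In→A→D→Eg: bottleneck 3, flow now 6.
Augment In→B→C→Eg: bottleneck 7, flow now 13.
No augmenting path remains; maximum flow = 13.
In the residual graph, reachable from In: {In, A, D}.
Min-cut edges: In→B (7), A→C (3), D→Eg (3); capacity 7 + 3 + 3 = 13.
This cut is saturated, so no flow can exceed 13.

13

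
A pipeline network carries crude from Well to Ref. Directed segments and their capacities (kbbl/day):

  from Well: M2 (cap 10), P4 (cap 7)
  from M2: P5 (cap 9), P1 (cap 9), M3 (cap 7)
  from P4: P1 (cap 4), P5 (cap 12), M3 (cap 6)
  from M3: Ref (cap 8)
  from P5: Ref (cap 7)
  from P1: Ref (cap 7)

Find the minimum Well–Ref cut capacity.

Augment Well→M2→M3→Ref: bottleneck 7, flow now 7.
Augment Well→M2→P5→Ref: bottleneck 3, flow now 10.
Augment Well→P4→M3→Ref: bottleneck 1, flow now 11.
Augment Well→P4→P5→Ref: bottleneck 4, flow now 15.
Augment Well→P4→P1→Ref: bottleneck 2, flow now 17.
No augmenting path remains; maximum flow = 17.
By max-flow min-cut, the minimum cut capacity equals the max flow.
In the residual graph, reachable from Well: {Well}.
Min-cut edges: Well→M2 (10), Well→P4 (7); capacity 10 + 7 = 17.

17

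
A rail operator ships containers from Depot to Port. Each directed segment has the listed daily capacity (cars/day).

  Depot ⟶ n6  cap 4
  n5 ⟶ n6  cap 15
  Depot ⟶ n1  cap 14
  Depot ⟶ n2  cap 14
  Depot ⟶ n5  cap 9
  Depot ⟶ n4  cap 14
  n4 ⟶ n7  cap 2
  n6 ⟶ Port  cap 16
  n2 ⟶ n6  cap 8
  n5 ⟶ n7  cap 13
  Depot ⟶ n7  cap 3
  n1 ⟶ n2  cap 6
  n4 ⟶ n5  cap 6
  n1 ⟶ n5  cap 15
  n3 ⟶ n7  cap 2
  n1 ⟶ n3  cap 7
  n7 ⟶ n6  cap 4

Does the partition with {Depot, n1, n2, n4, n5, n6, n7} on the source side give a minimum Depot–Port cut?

No — its capacity is 23, but the minimum cut has capacity 16.

Given cut capacity: 7 + 16 = 23.
Augment Depot→n6→Port: bottleneck 4, flow now 4.
Augment Depot→n2→n6→Port: bottleneck 8, flow now 12.
Augment Depot→n5→n6→Port: bottleneck 4, flow now 16.
No augmenting path remains; maximum flow = 16.
In the residual graph, reachable from Depot: {Depot, n1, n2, n3, n4, n5, n6, n7}.
Min-cut edges: n6→Port (16); capacity 16 = 16.
Cut capacity 23 exceeds the max flow 16, so it is not minimum.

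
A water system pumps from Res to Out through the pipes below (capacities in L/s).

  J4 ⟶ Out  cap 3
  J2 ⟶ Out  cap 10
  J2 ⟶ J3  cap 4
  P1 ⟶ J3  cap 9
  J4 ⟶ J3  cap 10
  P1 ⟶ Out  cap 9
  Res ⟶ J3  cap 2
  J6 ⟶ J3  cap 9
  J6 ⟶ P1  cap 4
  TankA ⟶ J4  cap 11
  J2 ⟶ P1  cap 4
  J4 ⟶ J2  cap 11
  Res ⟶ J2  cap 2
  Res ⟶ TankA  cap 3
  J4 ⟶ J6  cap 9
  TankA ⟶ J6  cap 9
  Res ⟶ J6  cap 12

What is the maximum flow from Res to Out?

Augment Res→J2→Out: bottleneck 2, flow now 2.
Augment Res→TankA→J4→Out: bottleneck 3, flow now 5.
Augment Res→J6→P1→Out: bottleneck 4, flow now 9.
No augmenting path remains; maximum flow = 9.
In the residual graph, reachable from Res: {Res, J6, J3}.
Min-cut edges: Res→TankA (3), Res→J2 (2), J6→P1 (4); capacity 3 + 2 + 4 = 9.
This cut is saturated, so no flow can exceed 9.

9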